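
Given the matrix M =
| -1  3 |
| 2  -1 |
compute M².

[[7, -6], [-4, 7]]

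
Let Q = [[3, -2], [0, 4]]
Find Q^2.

[[9, -14], [0, 16]]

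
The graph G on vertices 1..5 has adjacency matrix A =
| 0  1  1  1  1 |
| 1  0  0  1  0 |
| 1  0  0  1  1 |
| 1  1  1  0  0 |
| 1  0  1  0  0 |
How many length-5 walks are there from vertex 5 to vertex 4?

The number of length-5 walks from vertex 5 to vertex 4 is entry (5,4) of A⁵, where A is the adjacency matrix.
A² = [[4, 1, 2, 2, 1], [1, 2, 2, 1, 1], [2, 2, 3, 1, 1], [2, 1, 1, 3, 2], [1, 1, 1, 2, 2]]
A³ = [[6, 6, 7, 7, 6], [6, 2, 3, 5, 3], [7, 3, 4, 7, 5], [7, 5, 7, 4, 3], [6, 3, 5, 3, 2]]
A⁴ = [[26, 13, 19, 19, 13], [13, 11, 14, 11, 9], [19, 14, 19, 14, 11], [19, 11, 14, 19, 14], [13, 9, 11, 14, 11]]
A⁵ = [[64, 45, 58, 58, 45], [45, 24, 33, 38, 27], [58, 33, 44, 52, 38], [58, 38, 52, 44, 33], [45, 27, 38, 33, 24]]

33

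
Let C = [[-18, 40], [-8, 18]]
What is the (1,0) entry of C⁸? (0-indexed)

0

tr C = 0 and det C = -4, so the characteristic polynomial is λ² − (0)λ + (-4) with roots 2 and -2.
Eigenvectors give P = [[2, 5], [1, 2]] with P⁻¹ = [[-2, 5], [1, -2]], and C = P·diag(2, -2)·P⁻¹.
Then C⁸ = P·diag(256, 256)·P⁻¹ = [[512, 1280], [256, 512]] · [[-2, 5], [1, -2]] = [[256, 0], [0, 256]].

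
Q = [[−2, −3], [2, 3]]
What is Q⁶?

[[−2, −3], [2, 3]]

Q² = Q (a projection; rank 1, trace 1), so Q⁶ = Q.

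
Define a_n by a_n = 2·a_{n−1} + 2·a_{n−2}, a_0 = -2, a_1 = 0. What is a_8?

-1312

With companion matrix M = [[2, 2], [1, 0]], [a_n, a_{n−1}]ᵀ = M·[a_{n−1}, a_{n−2}]ᵀ, so [a_8, a_7]ᵀ = M^7·[a_1, a_0]ᵀ.
M^7 = [[896, 656], [328, 240]], giving [a_8, a_7]ᵀ = [[-1312], [-480]].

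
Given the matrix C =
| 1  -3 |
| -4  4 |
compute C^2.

[[13, -15], [-20, 28]]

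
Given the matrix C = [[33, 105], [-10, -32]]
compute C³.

[[237, 735], [-70, -218]]

tr C = 1 and det C = -6, so the characteristic polynomial is λ² − (1)λ + (-6) with roots 3 and -2.
Eigenvectors give P = [[-7, -3], [2, 1]] with P⁻¹ = [[-1, -3], [2, 7]], and C = P·diag(3, -2)·P⁻¹.
Then C³ = P·diag(27, -8)·P⁻¹ = [[-189, 24], [54, -8]] · [[-1, -3], [2, 7]] = [[237, 735], [-70, -218]].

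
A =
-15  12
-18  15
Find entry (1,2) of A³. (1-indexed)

108

tr A = 0 and det A = -9, so the characteristic polynomial is λ² − (0)λ + (-9) with roots -3 and 3.
Eigenvectors give P = [[1, -2], [1, -3]] with P⁻¹ = [[3, -2], [1, -1]], and A = P·diag(-3, 3)·P⁻¹.
Then A³ = P·diag(-27, 27)·P⁻¹ = [[-27, -54], [-27, -81]] · [[3, -2], [1, -1]] = [[-135, 108], [-162, 135]].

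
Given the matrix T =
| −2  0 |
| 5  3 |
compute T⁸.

[[256, 0], [6305, 6561]]

tr T = 1 and det T = −6, so the characteristic polynomial is λ² − (1)λ + (−6) with roots 3 and −2.
Eigenvectors give P = [[0, −1], [1, 1]] with P⁻¹ = [[1, 1], [−1, 0]], and T = P·diag(3, −2)·P⁻¹.
Then T⁸ = P·diag(6561, 256)·P⁻¹ = [[0, −256], [6561, 256]] · [[1, 1], [−1, 0]] = [[256, 0], [6305, 6561]].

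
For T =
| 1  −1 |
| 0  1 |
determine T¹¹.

[[1, −11], [0, 1]]

T = I + N where N = [[0, −1], [0, 0]] is strictly upper-triangular, so N² = 0.
(I + N)¹¹ = I + 11·N = [[1, −11], [0, 1]].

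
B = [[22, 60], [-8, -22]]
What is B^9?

[[5632, 15360], [-2048, -5632]]

tr B = 0 and det B = -4, so the characteristic polynomial is λ² − (0)λ + (-4) with roots -2 and 2.
Eigenvectors give P = [[5, 3], [-2, -1]] with P⁻¹ = [[-1, -3], [2, 5]], and B = P·diag(-2, 2)·P⁻¹.
Then B^9 = P·diag(-512, 512)·P⁻¹ = [[-2560, 1536], [1024, -512]] · [[-1, -3], [2, 5]] = [[5632, 15360], [-2048, -5632]].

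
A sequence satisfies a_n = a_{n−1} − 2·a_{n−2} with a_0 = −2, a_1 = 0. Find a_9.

With companion matrix Q = [[1, −2], [1, 0]], [a_n, a_{n−1}]ᵀ = Q·[a_{n−1}, a_{n−2}]ᵀ, so [a_9, a_8]ᵀ = Q⁸·[a_1, a_0]ᵀ.
Q⁸ = [[−17, 6], [−3, −14]], giving [a_9, a_8]ᵀ = [[−12], [28]].

−12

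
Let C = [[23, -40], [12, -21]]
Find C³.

[[167, -280], [84, -141]]

tr C = 2 and det C = -3, so the characteristic polynomial is λ² − (2)λ + (-3) with roots -1 and 3.
Eigenvectors give P = [[-5, 2], [-3, 1]] with P⁻¹ = [[1, -2], [3, -5]], and C = P·diag(-1, 3)·P⁻¹.
Then C³ = P·diag(-1, 27)·P⁻¹ = [[5, 54], [3, 27]] · [[1, -2], [3, -5]] = [[167, -280], [84, -141]].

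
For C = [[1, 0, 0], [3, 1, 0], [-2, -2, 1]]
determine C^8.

[[1, 0, 0], [24, 1, 0], [-184, -16, 1]]

C = I + N where N = [[0, 0, 0], [3, 0, 0], [-2, -2, 0]] is strictly lower-triangular, so N^3 = 0.
(I + N)^8 = I + 8·N + 28·N^2 = [[1, 0, 0], [24, 1, 0], [-184, -16, 1]].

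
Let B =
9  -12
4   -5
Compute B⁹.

[[78729, -118092], [39364, -59045]]

tr B = 4 and det B = 3, so the characteristic polynomial is λ² − (4)λ + (3) with roots 3 and 1.
Eigenvectors give P = [[2, 3], [1, 2]] with P⁻¹ = [[2, -3], [-1, 2]], and B = P·diag(3, 1)·P⁻¹.
Then B⁹ = P·diag(19683, 1)·P⁻¹ = [[39366, 3], [19683, 2]] · [[2, -3], [-1, 2]] = [[78729, -118092], [39364, -59045]].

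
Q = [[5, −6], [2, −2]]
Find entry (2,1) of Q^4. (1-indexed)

30

tr Q = 3 and det Q = 2, so the characteristic polynomial is λ² − (3)λ + (2) with roots 1 and 2.
Eigenvectors give P = [[3, 2], [2, 1]] with P⁻¹ = [[−1, 2], [2, −3]], and Q = P·diag(1, 2)·P⁻¹.
Then Q^4 = P·diag(1, 16)·P⁻¹ = [[3, 32], [2, 16]] · [[−1, 2], [2, −3]] = [[61, −90], [30, −44]].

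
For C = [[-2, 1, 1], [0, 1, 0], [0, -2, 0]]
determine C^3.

[[-8, 5, 4], [0, 1, 0], [0, -2, 0]]

C^2 = [[4, -3, -2], [0, 1, 0], [0, -2, 0]]
C^3 = [[-8, 5, 4], [0, 1, 0], [0, -2, 0]]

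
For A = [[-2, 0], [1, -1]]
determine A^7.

tr A = -3 and det A = 2, so the characteristic polynomial is λ² − (-3)λ + (2) with roots -1 and -2.
Eigenvectors give P = [[0, 1], [-1, -1]] with P⁻¹ = [[-1, -1], [1, 0]], and A = P·diag(-1, -2)·P⁻¹.
Then A^7 = P·diag(-1, -128)·P⁻¹ = [[0, -128], [1, 128]] · [[-1, -1], [1, 0]] = [[-128, 0], [127, -1]].

[[-128, 0], [127, -1]]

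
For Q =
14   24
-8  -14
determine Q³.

[[56, 96], [-32, -56]]

tr Q = 0 and det Q = -4, so the characteristic polynomial is λ² − (0)λ + (-4) with roots -2 and 2.
Eigenvectors give P = [[-3, -2], [2, 1]] with P⁻¹ = [[1, 2], [-2, -3]], and Q = P·diag(-2, 2)·P⁻¹.
Then Q³ = P·diag(-8, 8)·P⁻¹ = [[24, -16], [-16, 8]] · [[1, 2], [-2, -3]] = [[56, 96], [-32, -56]].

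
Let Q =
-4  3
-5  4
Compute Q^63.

[[-4, 3], [-5, 4]]

Q² = I (check: tr Q = 0 and det Q = -1), so Q^63 = Q since 63 is odd.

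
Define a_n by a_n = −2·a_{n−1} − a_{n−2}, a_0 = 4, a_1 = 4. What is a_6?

−44

With companion matrix T = [[−2, −1], [1, 0]], [a_n, a_{n−1}]ᵀ = T·[a_{n−1}, a_{n−2}]ᵀ, so [a_6, a_5]ᵀ = T^5·[a_1, a_0]ᵀ.
T^5 = [[−6, −5], [5, 4]], giving [a_6, a_5]ᵀ = [[−44], [36]].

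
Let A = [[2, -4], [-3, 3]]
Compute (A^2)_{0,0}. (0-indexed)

16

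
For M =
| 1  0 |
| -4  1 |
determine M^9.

[[1, 0], [-36, 1]]

M = I + N where N = [[0, 0], [-4, 0]] is strictly lower-triangular, so N^2 = 0.
(I + N)^9 = I + 9·N = [[1, 0], [-36, 1]].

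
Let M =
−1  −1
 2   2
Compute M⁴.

M² = M (a projection; rank 1, trace 1), so M⁴ = M.

[[−1, −1], [2, 2]]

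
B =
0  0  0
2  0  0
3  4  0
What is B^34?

B is strictly triangular, hence nilpotent: B^3 = 0, so B^34 = 0.

[[0, 0, 0], [0, 0, 0], [0, 0, 0]]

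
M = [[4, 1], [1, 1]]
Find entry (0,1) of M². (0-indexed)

5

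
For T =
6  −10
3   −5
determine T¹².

T² = T (a projection; rank 1, trace 1), so T¹² = T.

[[6, −10], [3, −5]]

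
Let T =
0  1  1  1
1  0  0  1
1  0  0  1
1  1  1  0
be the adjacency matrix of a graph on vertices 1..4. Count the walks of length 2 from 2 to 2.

The number of length-2 walks from vertex 2 to vertex 2 is entry (2,2) of T^2, where T is the adjacency matrix.
T^2 = [[3, 1, 1, 2], [1, 2, 2, 1], [1, 2, 2, 1], [2, 1, 1, 3]]

2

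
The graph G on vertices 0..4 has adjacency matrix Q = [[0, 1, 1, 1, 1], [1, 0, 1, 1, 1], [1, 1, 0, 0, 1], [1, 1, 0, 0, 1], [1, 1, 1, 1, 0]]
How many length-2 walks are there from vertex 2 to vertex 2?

The number of length-2 walks from vertex 2 to vertex 2 is entry (2,2) of Q², where Q is the adjacency matrix.
Q² = [[4, 3, 2, 2, 3], [3, 4, 2, 2, 3], [2, 2, 3, 3, 2], [2, 2, 3, 3, 2], [3, 3, 2, 2, 4]]

3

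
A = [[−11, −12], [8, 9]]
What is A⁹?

tr A = −2 and det A = −3, so the characteristic polynomial is λ² − (−2)λ + (−3) with roots 1 and −3.
Eigenvectors give P = [[−1, 3], [1, −2]] with P⁻¹ = [[2, 3], [1, 1]], and A = P·diag(1, −3)·P⁻¹.
Then A⁹ = P·diag(1, −19683)·P⁻¹ = [[−1, −59049], [1, 39366]] · [[2, 3], [1, 1]] = [[−59051, −59052], [39368, 39369]].

[[−59051, −59052], [39368, 39369]]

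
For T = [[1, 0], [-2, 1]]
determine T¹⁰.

[[1, 0], [-20, 1]]

T = I + N where N = [[0, 0], [-2, 0]] is strictly lower-triangular, so N² = 0.
(I + N)¹⁰ = I + 10·N = [[1, 0], [-20, 1]].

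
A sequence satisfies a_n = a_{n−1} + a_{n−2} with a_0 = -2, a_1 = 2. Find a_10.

42

With companion matrix M = [[1, 1], [1, 0]], [a_n, a_{n−1}]ᵀ = M·[a_{n−1}, a_{n−2}]ᵀ, so [a_10, a_9]ᵀ = M⁹·[a_1, a_0]ᵀ.
M⁹ = [[55, 34], [34, 21]], giving [a_10, a_9]ᵀ = [[42], [26]].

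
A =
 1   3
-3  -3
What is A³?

A² = [[-8, -6], [6, 0]]
A³ = [[10, -6], [6, 18]]

[[10, -6], [6, 18]]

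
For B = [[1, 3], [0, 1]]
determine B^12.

B = I + N where N = [[0, 3], [0, 0]] is strictly upper-triangular, so N^2 = 0.
(I + N)^12 = I + 12·N = [[1, 36], [0, 1]].

[[1, 36], [0, 1]]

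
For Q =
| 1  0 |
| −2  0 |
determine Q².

[[1, 0], [−2, 0]]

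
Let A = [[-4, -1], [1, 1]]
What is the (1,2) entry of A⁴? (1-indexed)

A² = [[15, 3], [-3, 0]]
A³ = [[-57, -12], [12, 3]]
A⁴ = [[216, 45], [-45, -9]]

45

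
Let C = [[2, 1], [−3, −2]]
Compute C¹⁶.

C² = I (check: tr C = 0 and det C = −1), so C¹⁶ = I since 16 is even.

[[1, 0], [0, 1]]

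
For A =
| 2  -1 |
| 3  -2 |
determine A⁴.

A² = I (check: tr A = 0 and det A = -1), so A⁴ = I since 4 is even.

[[1, 0], [0, 1]]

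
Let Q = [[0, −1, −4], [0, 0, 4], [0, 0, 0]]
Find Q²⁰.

[[0, 0, 0], [0, 0, 0], [0, 0, 0]]

Q is strictly triangular, hence nilpotent: Q³ = 0, so Q²⁰ = 0.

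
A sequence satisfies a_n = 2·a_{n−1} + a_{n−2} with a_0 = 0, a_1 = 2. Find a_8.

With companion matrix T = [[2, 1], [1, 0]], [a_n, a_{n−1}]ᵀ = T·[a_{n−1}, a_{n−2}]ᵀ, so [a_8, a_7]ᵀ = T⁷·[a_1, a_0]ᵀ.
T⁷ = [[408, 169], [169, 70]], giving [a_8, a_7]ᵀ = [[816], [338]].

816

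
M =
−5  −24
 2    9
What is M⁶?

tr M = 4 and det M = 3, so the characteristic polynomial is λ² − (4)λ + (3) with roots 1 and 3.
Eigenvectors give P = [[4, −3], [−1, 1]] with P⁻¹ = [[1, 3], [1, 4]], and M = P·diag(1, 3)·P⁻¹.
Then M⁶ = P·diag(1, 729)·P⁻¹ = [[4, −2187], [−1, 729]] · [[1, 3], [1, 4]] = [[−2183, −8736], [728, 2913]].

[[−2183, −8736], [728, 2913]]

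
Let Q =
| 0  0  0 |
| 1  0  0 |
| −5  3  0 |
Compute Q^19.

[[0, 0, 0], [0, 0, 0], [0, 0, 0]]

Q is strictly triangular, hence nilpotent: Q^3 = 0, so Q^19 = 0.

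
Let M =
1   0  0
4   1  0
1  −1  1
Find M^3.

M = I + N where N = [[0, 0, 0], [4, 0, 0], [1, −1, 0]] is strictly lower-triangular, so N^3 = 0.
(I + N)^3 = I + 3·N + 3·N^2 = [[1, 0, 0], [12, 1, 0], [−9, −3, 1]].

[[1, 0, 0], [12, 1, 0], [−9, −3, 1]]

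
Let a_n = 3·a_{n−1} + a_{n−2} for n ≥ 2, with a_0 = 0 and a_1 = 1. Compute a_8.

With companion matrix B = [[3, 1], [1, 0]], [a_n, a_{n−1}]ᵀ = B·[a_{n−1}, a_{n−2}]ᵀ, so [a_8, a_7]ᵀ = B⁷·[a_1, a_0]ᵀ.
B⁷ = [[3927, 1189], [1189, 360]], giving [a_8, a_7]ᵀ = [[3927], [1189]].

3927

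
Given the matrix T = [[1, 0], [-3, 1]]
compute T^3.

[[1, 0], [-9, 1]]

T = I + N where N = [[0, 0], [-3, 0]] is strictly lower-triangular, so N^2 = 0.
(I + N)^3 = I + 3·N = [[1, 0], [-9, 1]].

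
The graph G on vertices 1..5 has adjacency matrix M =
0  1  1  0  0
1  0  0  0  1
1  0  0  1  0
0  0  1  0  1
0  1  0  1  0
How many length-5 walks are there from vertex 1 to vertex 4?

5

The number of length-5 walks from vertex 1 to vertex 4 is entry (1,4) of M^5, where M is the adjacency matrix.
M^2 = [[2, 0, 0, 1, 1], [0, 2, 1, 1, 0], [0, 1, 2, 0, 1], [1, 1, 0, 2, 0], [1, 0, 1, 0, 2]]
M^3 = [[0, 3, 3, 1, 1], [3, 0, 1, 1, 3], [3, 1, 0, 3, 1], [1, 1, 3, 0, 3], [1, 3, 1, 3, 0]]
M^4 = [[6, 1, 1, 4, 4], [1, 6, 4, 4, 1], [1, 4, 6, 1, 4], [4, 4, 1, 6, 1], [4, 1, 4, 1, 6]]
M^5 = [[2, 10, 10, 5, 5], [10, 2, 5, 5, 10], [10, 5, 2, 10, 5], [5, 5, 10, 2, 10], [5, 10, 5, 10, 2]]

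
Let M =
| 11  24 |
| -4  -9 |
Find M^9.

tr M = 2 and det M = -3, so the characteristic polynomial is λ² − (2)λ + (-3) with roots 3 and -1.
Eigenvectors give P = [[-3, -2], [1, 1]] with P⁻¹ = [[-1, -2], [1, 3]], and M = P·diag(3, -1)·P⁻¹.
Then M^9 = P·diag(19683, -1)·P⁻¹ = [[-59049, 2], [19683, -1]] · [[-1, -2], [1, 3]] = [[59051, 118104], [-19684, -39369]].

[[59051, 118104], [-19684, -39369]]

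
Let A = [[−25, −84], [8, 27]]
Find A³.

[[−169, −588], [56, 195]]

tr A = 2 and det A = −3, so the characteristic polynomial is λ² − (2)λ + (−3) with roots −1 and 3.
Eigenvectors give P = [[7, −3], [−2, 1]] with P⁻¹ = [[1, 3], [2, 7]], and A = P·diag(−1, 3)·P⁻¹.
Then A³ = P·diag(−1, 27)·P⁻¹ = [[−7, −81], [2, 27]] · [[1, 3], [2, 7]] = [[−169, −588], [56, 195]].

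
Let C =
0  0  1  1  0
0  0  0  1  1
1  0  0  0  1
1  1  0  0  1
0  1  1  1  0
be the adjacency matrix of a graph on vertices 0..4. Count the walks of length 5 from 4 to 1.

22

The number of length-5 walks from vertex 4 to vertex 1 is entry (4,1) of C⁵, where C is the adjacency matrix.
C² = [[2, 1, 0, 0, 2], [1, 2, 1, 1, 1], [0, 1, 2, 2, 0], [0, 1, 2, 3, 1], [2, 1, 0, 1, 3]]
C³ = [[0, 2, 4, 5, 1], [2, 2, 2, 4, 4], [4, 2, 0, 1, 5], [5, 4, 1, 2, 6], [1, 4, 5, 6, 2]]
C⁴ = [[9, 6, 1, 3, 11], [6, 8, 6, 8, 8], [1, 6, 9, 11, 3], [3, 8, 11, 15, 7], [11, 8, 3, 7, 15]]
C⁵ = [[4, 14, 20, 26, 10], [14, 16, 14, 22, 22], [20, 14, 4, 10, 26], [26, 22, 10, 18, 34], [10, 22, 26, 34, 18]]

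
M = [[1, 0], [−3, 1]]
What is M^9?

M = I + N where N = [[0, 0], [−3, 0]] is strictly lower-triangular, so N^2 = 0.
(I + N)^9 = I + 9·N = [[1, 0], [−27, 1]].

[[1, 0], [−27, 1]]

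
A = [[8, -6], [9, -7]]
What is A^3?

[[26, -18], [27, -19]]

tr A = 1 and det A = -2, so the characteristic polynomial is λ² − (1)λ + (-2) with roots 2 and -1.
Eigenvectors give P = [[1, -2], [1, -3]] with P⁻¹ = [[3, -2], [1, -1]], and A = P·diag(2, -1)·P⁻¹.
Then A^3 = P·diag(8, -1)·P⁻¹ = [[8, 2], [8, 3]] · [[3, -2], [1, -1]] = [[26, -18], [27, -19]].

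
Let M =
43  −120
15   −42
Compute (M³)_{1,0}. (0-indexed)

tr M = 1 and det M = −6, so the characteristic polynomial is λ² − (1)λ + (−6) with roots −2 and 3.
Eigenvectors give P = [[8, −3], [3, −1]] with P⁻¹ = [[−1, 3], [−3, 8]], and M = P·diag(−2, 3)·P⁻¹.
Then M³ = P·diag(−8, 27)·P⁻¹ = [[−64, −81], [−24, −27]] · [[−1, 3], [−3, 8]] = [[307, −840], [105, −288]].

105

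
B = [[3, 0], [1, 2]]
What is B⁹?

[[19683, 0], [19171, 512]]

tr B = 5 and det B = 6, so the characteristic polynomial is λ² − (5)λ + (6) with roots 2 and 3.
Eigenvectors give P = [[0, 1], [−1, 1]] with P⁻¹ = [[1, −1], [1, 0]], and B = P·diag(2, 3)·P⁻¹.
Then B⁹ = P·diag(512, 19683)·P⁻¹ = [[0, 19683], [−512, 19683]] · [[1, −1], [1, 0]] = [[19683, 0], [19171, 512]].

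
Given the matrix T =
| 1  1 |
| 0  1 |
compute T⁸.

T = I + N where N = [[0, 1], [0, 0]] is strictly upper-triangular, so N² = 0.
(I + N)⁸ = I + 8·N = [[1, 8], [0, 1]].

[[1, 8], [0, 1]]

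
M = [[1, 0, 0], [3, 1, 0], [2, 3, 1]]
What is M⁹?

[[1, 0, 0], [27, 1, 0], [342, 27, 1]]

M = I + N where N = [[0, 0, 0], [3, 0, 0], [2, 3, 0]] is strictly lower-triangular, so N³ = 0.
(I + N)⁹ = I + 9·N + 36·N² = [[1, 0, 0], [27, 1, 0], [342, 27, 1]].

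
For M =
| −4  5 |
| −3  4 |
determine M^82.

M² = I (check: tr M = 0 and det M = −1), so M^82 = I since 82 is even.

[[1, 0], [0, 1]]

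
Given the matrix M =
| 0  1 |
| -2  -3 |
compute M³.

tr M = -3 and det M = 2, so the characteristic polynomial is λ² − (-3)λ + (2) with roots -2 and -1.
Eigenvectors give P = [[-1, 1], [2, -1]] with P⁻¹ = [[1, 1], [2, 1]], and M = P·diag(-2, -1)·P⁻¹.
Then M³ = P·diag(-8, -1)·P⁻¹ = [[8, -1], [-16, 1]] · [[1, 1], [2, 1]] = [[6, 7], [-14, -15]].

[[6, 7], [-14, -15]]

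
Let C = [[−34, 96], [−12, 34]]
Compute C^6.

[[64, 0], [0, 64]]

tr C = 0 and det C = −4, so the characteristic polynomial is λ² − (0)λ + (−4) with roots 2 and −2.
Eigenvectors give P = [[−8, 3], [−3, 1]] with P⁻¹ = [[1, −3], [3, −8]], and C = P·diag(2, −2)·P⁻¹.
Then C^6 = P·diag(64, 64)·P⁻¹ = [[−512, 192], [−192, 64]] · [[1, −3], [3, −8]] = [[64, 0], [0, 64]].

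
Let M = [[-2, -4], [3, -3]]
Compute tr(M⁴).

-527

M² = [[-8, 20], [-15, -3]]
M³ = [[76, -28], [21, 69]]
M⁴ = [[-236, -220], [165, -291]]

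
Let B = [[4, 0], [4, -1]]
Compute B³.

[[64, 0], [52, -1]]

B² = [[16, 0], [12, 1]]
B³ = [[64, 0], [52, -1]]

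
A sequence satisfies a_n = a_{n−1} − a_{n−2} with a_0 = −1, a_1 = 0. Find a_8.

With companion matrix A = [[1, −1], [1, 0]], [a_n, a_{n−1}]ᵀ = A·[a_{n−1}, a_{n−2}]ᵀ, so [a_8, a_7]ᵀ = A⁷·[a_1, a_0]ᵀ.
A⁷ = [[1, −1], [1, 0]], giving [a_8, a_7]ᵀ = [[1], [0]].

1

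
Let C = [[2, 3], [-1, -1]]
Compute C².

[[1, 3], [-1, -2]]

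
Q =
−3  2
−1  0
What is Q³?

tr Q = −3 and det Q = 2, so the characteristic polynomial is λ² − (−3)λ + (2) with roots −2 and −1.
Eigenvectors give P = [[2, 1], [1, 1]] with P⁻¹ = [[1, −1], [−1, 2]], and Q = P·diag(−2, −1)·P⁻¹.
Then Q³ = P·diag(−8, −1)·P⁻¹ = [[−16, −1], [−8, −1]] · [[1, −1], [−1, 2]] = [[−15, 14], [−7, 6]].

[[−15, 14], [−7, 6]]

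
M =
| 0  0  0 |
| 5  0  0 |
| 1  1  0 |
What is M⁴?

M is strictly triangular, hence nilpotent: M³ = 0, so M⁴ = 0.

[[0, 0, 0], [0, 0, 0], [0, 0, 0]]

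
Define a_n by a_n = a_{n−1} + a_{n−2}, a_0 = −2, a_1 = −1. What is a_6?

−18

With companion matrix C = [[1, 1], [1, 0]], [a_n, a_{n−1}]ᵀ = C·[a_{n−1}, a_{n−2}]ᵀ, so [a_6, a_5]ᵀ = C⁵·[a_1, a_0]ᵀ.
C⁵ = [[8, 5], [5, 3]], giving [a_6, a_5]ᵀ = [[−18], [−11]].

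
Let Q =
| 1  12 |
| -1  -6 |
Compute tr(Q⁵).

-275

tr Q = -5 and det Q = 6, so the characteristic polynomial is λ² − (-5)λ + (6) with roots -3 and -2.
Eigenvectors give P = [[3, 4], [-1, -1]] with P⁻¹ = [[-1, -4], [1, 3]], and Q = P·diag(-3, -2)·P⁻¹.
Then Q⁵ = P·diag(-243, -32)·P⁻¹ = [[-729, -128], [243, 32]] · [[-1, -4], [1, 3]] = [[601, 2532], [-211, -876]].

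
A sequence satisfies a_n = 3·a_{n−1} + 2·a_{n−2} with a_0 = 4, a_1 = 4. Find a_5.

With companion matrix M = [[3, 2], [1, 0]], [a_n, a_{n−1}]ᵀ = M·[a_{n−1}, a_{n−2}]ᵀ, so [a_5, a_4]ᵀ = M^4·[a_1, a_0]ᵀ.
M^4 = [[139, 78], [39, 22]], giving [a_5, a_4]ᵀ = [[868], [244]].

868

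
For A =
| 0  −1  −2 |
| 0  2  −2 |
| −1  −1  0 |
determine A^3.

[[−2, −4, −4], [4, 14, −16], [−4, −6, 2]]

A^2 = [[2, 0, 2], [2, 6, −4], [0, −1, 4]]
A^3 = [[−2, −4, −4], [4, 14, −16], [−4, −6, 2]]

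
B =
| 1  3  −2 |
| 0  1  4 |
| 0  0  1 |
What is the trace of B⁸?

3

B = I + N where N = [[0, 3, −2], [0, 0, 4], [0, 0, 0]] is strictly upper-triangular, so N³ = 0.
(I + N)⁸ = I + 8·N + 28·N² = [[1, 24, 320], [0, 1, 32], [0, 0, 1]].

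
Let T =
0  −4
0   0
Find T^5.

[[0, 0], [0, 0]]

T is strictly triangular, hence nilpotent: T^2 = 0, so T^5 = 0.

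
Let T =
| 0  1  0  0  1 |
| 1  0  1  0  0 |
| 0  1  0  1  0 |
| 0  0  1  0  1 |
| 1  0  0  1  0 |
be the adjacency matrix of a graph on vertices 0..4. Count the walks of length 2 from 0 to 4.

0

The number of length-2 walks from vertex 0 to vertex 4 is entry (0,4) of T², where T is the adjacency matrix.
T² = [[2, 0, 1, 1, 0], [0, 2, 0, 1, 1], [1, 0, 2, 0, 1], [1, 1, 0, 2, 0], [0, 1, 1, 0, 2]]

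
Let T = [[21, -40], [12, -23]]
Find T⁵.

tr T = -2 and det T = -3, so the characteristic polynomial is λ² − (-2)λ + (-3) with roots -3 and 1.
Eigenvectors give P = [[-5, 2], [-3, 1]] with P⁻¹ = [[1, -2], [3, -5]], and T = P·diag(-3, 1)·P⁻¹.
Then T⁵ = P·diag(-243, 1)·P⁻¹ = [[1215, 2], [729, 1]] · [[1, -2], [3, -5]] = [[1221, -2440], [732, -1463]].

[[1221, -2440], [732, -1463]]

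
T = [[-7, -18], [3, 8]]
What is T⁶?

[[-125, -378], [63, 190]]

tr T = 1 and det T = -2, so the characteristic polynomial is λ² − (1)λ + (-2) with roots 2 and -1.
Eigenvectors give P = [[-2, 3], [1, -1]] with P⁻¹ = [[1, 3], [1, 2]], and T = P·diag(2, -1)·P⁻¹.
Then T⁶ = P·diag(64, 1)·P⁻¹ = [[-128, 3], [64, -1]] · [[1, 3], [1, 2]] = [[-125, -378], [63, 190]].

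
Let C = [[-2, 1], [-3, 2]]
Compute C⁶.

[[1, 0], [0, 1]]

C² = I (check: tr C = 0 and det C = -1), so C⁶ = I since 6 is even.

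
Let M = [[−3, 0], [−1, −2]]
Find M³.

tr M = −5 and det M = 6, so the characteristic polynomial is λ² − (−5)λ + (6) with roots −2 and −3.
Eigenvectors give P = [[0, −1], [−1, −1]] with P⁻¹ = [[1, −1], [−1, 0]], and M = P·diag(−2, −3)·P⁻¹.
Then M³ = P·diag(−8, −27)·P⁻¹ = [[0, 27], [8, 27]] · [[1, −1], [−1, 0]] = [[−27, 0], [−19, −8]].

[[−27, 0], [−19, −8]]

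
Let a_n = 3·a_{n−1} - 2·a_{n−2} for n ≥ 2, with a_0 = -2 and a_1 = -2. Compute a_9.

-2

With companion matrix Q = [[3, -2], [1, 0]], [a_n, a_{n−1}]ᵀ = Q·[a_{n−1}, a_{n−2}]ᵀ, so [a_9, a_8]ᵀ = Q⁸·[a_1, a_0]ᵀ.
Q⁸ = [[511, -510], [255, -254]], giving [a_9, a_8]ᵀ = [[-2], [-2]].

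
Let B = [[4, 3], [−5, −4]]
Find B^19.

B² = I (check: tr B = 0 and det B = −1), so B^19 = B since 19 is odd.

[[4, 3], [−5, −4]]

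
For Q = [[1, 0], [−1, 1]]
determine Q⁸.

Q = I + N where N = [[0, 0], [−1, 0]] is strictly lower-triangular, so N² = 0.
(I + N)⁸ = I + 8·N = [[1, 0], [−8, 1]].

[[1, 0], [−8, 1]]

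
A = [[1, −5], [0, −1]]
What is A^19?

A² = I (check: tr A = 0 and det A = −1), so A^19 = A since 19 is odd.

[[1, −5], [0, −1]]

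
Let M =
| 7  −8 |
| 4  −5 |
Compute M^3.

tr M = 2 and det M = −3, so the characteristic polynomial is λ² − (2)λ + (−3) with roots 3 and −1.
Eigenvectors give P = [[−2, 1], [−1, 1]] with P⁻¹ = [[−1, 1], [−1, 2]], and M = P·diag(3, −1)·P⁻¹.
Then M^3 = P·diag(27, −1)·P⁻¹ = [[−54, −1], [−27, −1]] · [[−1, 1], [−1, 2]] = [[55, −56], [28, −29]].

[[55, −56], [28, −29]]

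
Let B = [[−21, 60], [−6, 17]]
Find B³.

[[−261, 780], [−78, 233]]

tr B = −4 and det B = 3, so the characteristic polynomial is λ² − (−4)λ + (3) with roots −1 and −3.
Eigenvectors give P = [[3, 10], [1, 3]] with P⁻¹ = [[−3, 10], [1, −3]], and B = P·diag(−1, −3)·P⁻¹.
Then B³ = P·diag(−1, −27)·P⁻¹ = [[−3, −270], [−1, −81]] · [[−3, 10], [1, −3]] = [[−261, 780], [−78, 233]].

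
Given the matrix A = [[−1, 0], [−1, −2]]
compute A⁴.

[[1, 0], [15, 16]]

A² = [[1, 0], [3, 4]]
A³ = [[−1, 0], [−7, −8]]
A⁴ = [[1, 0], [15, 16]]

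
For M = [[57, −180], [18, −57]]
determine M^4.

[[81, 0], [0, 81]]

tr M = 0 and det M = −9, so the characteristic polynomial is λ² − (0)λ + (−9) with roots 3 and −3.
Eigenvectors give P = [[10, 3], [3, 1]] with P⁻¹ = [[1, −3], [−3, 10]], and M = P·diag(3, −3)·P⁻¹.
Then M^4 = P·diag(81, 81)·P⁻¹ = [[810, 243], [243, 81]] · [[1, −3], [−3, 10]] = [[81, 0], [0, 81]].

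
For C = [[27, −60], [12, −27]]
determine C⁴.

tr C = 0 and det C = −9, so the characteristic polynomial is λ² − (0)λ + (−9) with roots −3 and 3.
Eigenvectors give P = [[2, −5], [1, −2]] with P⁻¹ = [[−2, 5], [−1, 2]], and C = P·diag(−3, 3)·P⁻¹.
Then C⁴ = P·diag(81, 81)·P⁻¹ = [[162, −405], [81, −162]] · [[−2, 5], [−1, 2]] = [[81, 0], [0, 81]].

[[81, 0], [0, 81]]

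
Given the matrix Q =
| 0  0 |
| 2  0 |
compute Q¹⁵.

[[0, 0], [0, 0]]

Q is strictly triangular, hence nilpotent: Q² = 0, so Q¹⁵ = 0.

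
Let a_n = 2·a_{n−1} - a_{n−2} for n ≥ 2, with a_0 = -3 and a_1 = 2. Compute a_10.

With companion matrix T = [[2, -1], [1, 0]], [a_n, a_{n−1}]ᵀ = T·[a_{n−1}, a_{n−2}]ᵀ, so [a_10, a_9]ᵀ = T⁹·[a_1, a_0]ᵀ.
T⁹ = [[10, -9], [9, -8]], giving [a_10, a_9]ᵀ = [[47], [42]].

47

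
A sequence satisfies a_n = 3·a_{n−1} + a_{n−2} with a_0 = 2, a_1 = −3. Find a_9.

−31056

With companion matrix C = [[3, 1], [1, 0]], [a_n, a_{n−1}]ᵀ = C·[a_{n−1}, a_{n−2}]ᵀ, so [a_9, a_8]ᵀ = C^8·[a_1, a_0]ᵀ.
C^8 = [[12970, 3927], [3927, 1189]], giving [a_9, a_8]ᵀ = [[−31056], [−9403]].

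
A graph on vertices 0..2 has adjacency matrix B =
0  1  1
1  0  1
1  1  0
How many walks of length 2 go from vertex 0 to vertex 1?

1

The number of length-2 walks from vertex 0 to vertex 1 is entry (0,1) of B², where B is the adjacency matrix.
B² = [[2, 1, 1], [1, 2, 1], [1, 1, 2]]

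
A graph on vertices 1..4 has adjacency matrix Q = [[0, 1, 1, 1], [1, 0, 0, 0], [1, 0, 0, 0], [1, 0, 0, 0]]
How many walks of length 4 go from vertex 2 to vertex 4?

The number of length-4 walks from vertex 2 to vertex 4 is entry (2,4) of Q^4, where Q is the adjacency matrix.
Q^2 = [[3, 0, 0, 0], [0, 1, 1, 1], [0, 1, 1, 1], [0, 1, 1, 1]]
Q^3 = [[0, 3, 3, 3], [3, 0, 0, 0], [3, 0, 0, 0], [3, 0, 0, 0]]
Q^4 = [[9, 0, 0, 0], [0, 3, 3, 3], [0, 3, 3, 3], [0, 3, 3, 3]]

3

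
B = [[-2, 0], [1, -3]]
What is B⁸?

tr B = -5 and det B = 6, so the characteristic polynomial is λ² − (-5)λ + (6) with roots -3 and -2.
Eigenvectors give P = [[0, 1], [-1, 1]] with P⁻¹ = [[1, -1], [1, 0]], and B = P·diag(-3, -2)·P⁻¹.
Then B⁸ = P·diag(6561, 256)·P⁻¹ = [[0, 256], [-6561, 256]] · [[1, -1], [1, 0]] = [[256, 0], [-6305, 6561]].

[[256, 0], [-6305, 6561]]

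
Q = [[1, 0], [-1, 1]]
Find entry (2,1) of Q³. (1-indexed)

-3

Q = I + N where N = [[0, 0], [-1, 0]] is strictly lower-triangular, so N² = 0.
(I + N)³ = I + 3·N = [[1, 0], [-3, 1]].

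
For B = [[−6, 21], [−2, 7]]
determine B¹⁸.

B² = B (a projection; rank 1, trace 1), so B¹⁸ = B.

[[−6, 21], [−2, 7]]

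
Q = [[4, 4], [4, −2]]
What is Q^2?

[[32, 8], [8, 20]]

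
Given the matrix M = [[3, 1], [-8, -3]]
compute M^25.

[[3, 1], [-8, -3]]

M² = I (check: tr M = 0 and det M = -1), so M^25 = M since 25 is odd.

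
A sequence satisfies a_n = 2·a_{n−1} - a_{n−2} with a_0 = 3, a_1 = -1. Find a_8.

With companion matrix A = [[2, -1], [1, 0]], [a_n, a_{n−1}]ᵀ = A·[a_{n−1}, a_{n−2}]ᵀ, so [a_8, a_7]ᵀ = A^7·[a_1, a_0]ᵀ.
A^7 = [[8, -7], [7, -6]], giving [a_8, a_7]ᵀ = [[-29], [-25]].

-29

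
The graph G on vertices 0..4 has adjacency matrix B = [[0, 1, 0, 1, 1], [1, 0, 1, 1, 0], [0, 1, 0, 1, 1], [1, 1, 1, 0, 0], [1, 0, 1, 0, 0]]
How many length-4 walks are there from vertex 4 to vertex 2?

4

The number of length-4 walks from vertex 4 to vertex 2 is entry (4,2) of B⁴, where B is the adjacency matrix.
B² = [[3, 1, 3, 1, 0], [1, 3, 1, 2, 2], [3, 1, 3, 1, 0], [1, 2, 1, 3, 2], [0, 2, 0, 2, 2]]
B³ = [[2, 7, 2, 7, 6], [7, 4, 7, 5, 2], [2, 7, 2, 7, 6], [7, 5, 7, 4, 2], [6, 2, 6, 2, 0]]
B⁴ = [[20, 11, 20, 11, 4], [11, 19, 11, 18, 14], [20, 11, 20, 11, 4], [11, 18, 11, 19, 14], [4, 14, 4, 14, 12]]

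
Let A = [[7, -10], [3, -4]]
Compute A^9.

[[3067, -5110], [1533, -2554]]

tr A = 3 and det A = 2, so the characteristic polynomial is λ² − (3)λ + (2) with roots 1 and 2.
Eigenvectors give P = [[-5, 2], [-3, 1]] with P⁻¹ = [[1, -2], [3, -5]], and A = P·diag(1, 2)·P⁻¹.
Then A^9 = P·diag(1, 512)·P⁻¹ = [[-5, 1024], [-3, 512]] · [[1, -2], [3, -5]] = [[3067, -5110], [1533, -2554]].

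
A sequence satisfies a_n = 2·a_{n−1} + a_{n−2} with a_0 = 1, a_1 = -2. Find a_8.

-647

With companion matrix T = [[2, 1], [1, 0]], [a_n, a_{n−1}]ᵀ = T·[a_{n−1}, a_{n−2}]ᵀ, so [a_8, a_7]ᵀ = T⁷·[a_1, a_0]ᵀ.
T⁷ = [[408, 169], [169, 70]], giving [a_8, a_7]ᵀ = [[-647], [-268]].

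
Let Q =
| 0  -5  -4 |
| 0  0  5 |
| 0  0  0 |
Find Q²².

[[0, 0, 0], [0, 0, 0], [0, 0, 0]]

Q is strictly triangular, hence nilpotent: Q³ = 0, so Q²² = 0.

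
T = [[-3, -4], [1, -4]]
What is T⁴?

[[-171, 476], [-119, -52]]

T² = [[5, 28], [-7, 12]]
T³ = [[13, -132], [33, -20]]
T⁴ = [[-171, 476], [-119, -52]]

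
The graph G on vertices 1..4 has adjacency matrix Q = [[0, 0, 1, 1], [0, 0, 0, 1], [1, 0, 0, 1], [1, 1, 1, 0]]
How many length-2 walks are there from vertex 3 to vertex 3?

2

The number of length-2 walks from vertex 3 to vertex 3 is entry (3,3) of Q^2, where Q is the adjacency matrix.
Q^2 = [[2, 1, 1, 1], [1, 1, 1, 0], [1, 1, 2, 1], [1, 0, 1, 3]]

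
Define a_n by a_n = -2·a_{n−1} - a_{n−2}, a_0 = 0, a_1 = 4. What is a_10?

With companion matrix A = [[-2, -1], [1, 0]], [a_n, a_{n−1}]ᵀ = A·[a_{n−1}, a_{n−2}]ᵀ, so [a_10, a_9]ᵀ = A^9·[a_1, a_0]ᵀ.
A^9 = [[-10, -9], [9, 8]], giving [a_10, a_9]ᵀ = [[-40], [36]].

-40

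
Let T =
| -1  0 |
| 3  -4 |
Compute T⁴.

T² = [[1, 0], [-15, 16]]
T³ = [[-1, 0], [63, -64]]
T⁴ = [[1, 0], [-255, 256]]

[[1, 0], [-255, 256]]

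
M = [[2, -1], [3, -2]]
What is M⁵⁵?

M² = I (check: tr M = 0 and det M = -1), so M⁵⁵ = M since 55 is odd.

[[2, -1], [3, -2]]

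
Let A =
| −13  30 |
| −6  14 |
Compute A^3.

tr A = 1 and det A = −2, so the characteristic polynomial is λ² − (1)λ + (−2) with roots 2 and −1.
Eigenvectors give P = [[−2, −5], [−1, −2]] with P⁻¹ = [[2, −5], [−1, 2]], and A = P·diag(2, −1)·P⁻¹.
Then A^3 = P·diag(8, −1)·P⁻¹ = [[−16, 5], [−8, 2]] · [[2, −5], [−1, 2]] = [[−37, 90], [−18, 44]].

[[−37, 90], [−18, 44]]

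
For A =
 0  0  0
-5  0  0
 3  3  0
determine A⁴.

A is strictly triangular, hence nilpotent: A³ = 0, so A⁴ = 0.

[[0, 0, 0], [0, 0, 0], [0, 0, 0]]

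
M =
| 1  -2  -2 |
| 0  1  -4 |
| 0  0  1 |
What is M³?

M = I + N where N = [[0, -2, -2], [0, 0, -4], [0, 0, 0]] is strictly upper-triangular, so N³ = 0.
(I + N)³ = I + 3·N + 3·N² = [[1, -6, 18], [0, 1, -12], [0, 0, 1]].

[[1, -6, 18], [0, 1, -12], [0, 0, 1]]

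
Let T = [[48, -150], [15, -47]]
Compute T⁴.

tr T = 1 and det T = -6, so the characteristic polynomial is λ² − (1)λ + (-6) with roots 3 and -2.
Eigenvectors give P = [[10, 3], [3, 1]] with P⁻¹ = [[1, -3], [-3, 10]], and T = P·diag(3, -2)·P⁻¹.
Then T⁴ = P·diag(81, 16)·P⁻¹ = [[810, 48], [243, 16]] · [[1, -3], [-3, 10]] = [[666, -1950], [195, -569]].

[[666, -1950], [195, -569]]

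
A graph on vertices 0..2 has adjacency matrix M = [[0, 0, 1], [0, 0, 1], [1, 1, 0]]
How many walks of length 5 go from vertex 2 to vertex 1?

4

The number of length-5 walks from vertex 2 to vertex 1 is entry (2,1) of M⁵, where M is the adjacency matrix.
M² = [[1, 1, 0], [1, 1, 0], [0, 0, 2]]
M³ = [[0, 0, 2], [0, 0, 2], [2, 2, 0]]
M⁴ = [[2, 2, 0], [2, 2, 0], [0, 0, 4]]
M⁵ = [[0, 0, 4], [0, 0, 4], [4, 4, 0]]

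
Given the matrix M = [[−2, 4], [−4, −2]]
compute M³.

[[88, −16], [16, 88]]

M² = [[−12, −16], [16, −12]]
M³ = [[88, −16], [16, 88]]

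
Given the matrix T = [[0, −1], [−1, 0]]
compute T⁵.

T² = I (check: tr T = 0 and det T = −1), so T⁵ = T since 5 is odd.

[[0, −1], [−1, 0]]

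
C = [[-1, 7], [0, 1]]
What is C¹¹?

[[-1, 7], [0, 1]]

C² = I (check: tr C = 0 and det C = -1), so C¹¹ = C since 11 is odd.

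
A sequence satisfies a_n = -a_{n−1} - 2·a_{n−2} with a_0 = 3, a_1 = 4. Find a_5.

-22

With companion matrix M = [[-1, -2], [1, 0]], [a_n, a_{n−1}]ᵀ = M·[a_{n−1}, a_{n−2}]ᵀ, so [a_5, a_4]ᵀ = M⁴·[a_1, a_0]ᵀ.
M⁴ = [[-1, -6], [3, 2]], giving [a_5, a_4]ᵀ = [[-22], [18]].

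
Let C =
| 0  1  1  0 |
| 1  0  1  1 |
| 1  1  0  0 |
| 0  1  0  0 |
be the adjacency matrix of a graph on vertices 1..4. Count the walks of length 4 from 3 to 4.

4

The number of length-4 walks from vertex 3 to vertex 4 is entry (3,4) of C⁴, where C is the adjacency matrix.
C² = [[2, 1, 1, 1], [1, 3, 1, 0], [1, 1, 2, 1], [1, 0, 1, 1]]
C³ = [[2, 4, 3, 1], [4, 2, 4, 3], [3, 4, 2, 1], [1, 3, 1, 0]]
C⁴ = [[7, 6, 6, 4], [6, 11, 6, 2], [6, 6, 7, 4], [4, 2, 4, 3]]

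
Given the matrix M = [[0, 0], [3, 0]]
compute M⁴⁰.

[[0, 0], [0, 0]]

M is strictly triangular, hence nilpotent: M² = 0, so M⁴⁰ = 0.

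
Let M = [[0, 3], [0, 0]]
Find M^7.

M is strictly triangular, hence nilpotent: M^2 = 0, so M^7 = 0.

[[0, 0], [0, 0]]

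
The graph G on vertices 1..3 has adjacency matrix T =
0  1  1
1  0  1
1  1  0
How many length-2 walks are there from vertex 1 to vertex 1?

2

The number of length-2 walks from vertex 1 to vertex 1 is entry (1,1) of T², where T is the adjacency matrix.
T² = [[2, 1, 1], [1, 2, 1], [1, 1, 2]]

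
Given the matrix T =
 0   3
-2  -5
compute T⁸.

[[-12354, -18915], [12610, 19171]]

tr T = -5 and det T = 6, so the characteristic polynomial is λ² − (-5)λ + (6) with roots -3 and -2.
Eigenvectors give P = [[1, 3], [-1, -2]] with P⁻¹ = [[-2, -3], [1, 1]], and T = P·diag(-3, -2)·P⁻¹.
Then T⁸ = P·diag(6561, 256)·P⁻¹ = [[6561, 768], [-6561, -512]] · [[-2, -3], [1, 1]] = [[-12354, -18915], [12610, 19171]].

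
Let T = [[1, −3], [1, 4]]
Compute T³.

[[−17, −54], [18, 37]]

T² = [[−2, −15], [5, 13]]
T³ = [[−17, −54], [18, 37]]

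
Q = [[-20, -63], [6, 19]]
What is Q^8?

[[1786, 5355], [-510, -1529]]

tr Q = -1 and det Q = -2, so the characteristic polynomial is λ² − (-1)λ + (-2) with roots 1 and -2.
Eigenvectors give P = [[3, 7], [-1, -2]] with P⁻¹ = [[-2, -7], [1, 3]], and Q = P·diag(1, -2)·P⁻¹.
Then Q^8 = P·diag(1, 256)·P⁻¹ = [[3, 1792], [-1, -512]] · [[-2, -7], [1, 3]] = [[1786, 5355], [-510, -1529]].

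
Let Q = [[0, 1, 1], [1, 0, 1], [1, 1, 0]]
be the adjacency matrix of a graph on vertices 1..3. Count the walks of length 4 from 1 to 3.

The number of length-4 walks from vertex 1 to vertex 3 is entry (1,3) of Q⁴, where Q is the adjacency matrix.
Q² = [[2, 1, 1], [1, 2, 1], [1, 1, 2]]
Q³ = [[2, 3, 3], [3, 2, 3], [3, 3, 2]]
Q⁴ = [[6, 5, 5], [5, 6, 5], [5, 5, 6]]

5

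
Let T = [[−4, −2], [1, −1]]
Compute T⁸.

[[12866, 12610], [−6305, −6049]]

tr T = −5 and det T = 6, so the characteristic polynomial is λ² − (−5)λ + (6) with roots −2 and −3.
Eigenvectors give P = [[−1, 2], [1, −1]] with P⁻¹ = [[1, 2], [1, 1]], and T = P·diag(−2, −3)·P⁻¹.
Then T⁸ = P·diag(256, 6561)·P⁻¹ = [[−256, 13122], [256, −6561]] · [[1, 2], [1, 1]] = [[12866, 12610], [−6305, −6049]].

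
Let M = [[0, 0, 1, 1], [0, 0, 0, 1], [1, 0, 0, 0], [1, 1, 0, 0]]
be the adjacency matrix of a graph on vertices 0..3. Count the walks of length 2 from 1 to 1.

1

The number of length-2 walks from vertex 1 to vertex 1 is entry (1,1) of M^2, where M is the adjacency matrix.
M^2 = [[2, 1, 0, 0], [1, 1, 0, 0], [0, 0, 1, 1], [0, 0, 1, 2]]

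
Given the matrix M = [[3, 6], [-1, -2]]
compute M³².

[[3, 6], [-1, -2]]

M² = M (a projection; rank 1, trace 1), so M³² = M.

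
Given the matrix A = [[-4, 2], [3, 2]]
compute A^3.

A^2 = [[22, -4], [-6, 10]]
A^3 = [[-100, 36], [54, 8]]

[[-100, 36], [54, 8]]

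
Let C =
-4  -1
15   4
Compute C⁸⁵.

[[-4, -1], [15, 4]]

C² = I (check: tr C = 0 and det C = -1), so C⁸⁵ = C since 85 is odd.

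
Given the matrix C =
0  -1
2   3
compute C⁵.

[[-30, -31], [62, 63]]

tr C = 3 and det C = 2, so the characteristic polynomial is λ² − (3)λ + (2) with roots 1 and 2.
Eigenvectors give P = [[-1, -1], [1, 2]] with P⁻¹ = [[-2, -1], [1, 1]], and C = P·diag(1, 2)·P⁻¹.
Then C⁵ = P·diag(1, 32)·P⁻¹ = [[-1, -32], [1, 64]] · [[-2, -1], [1, 1]] = [[-30, -31], [62, 63]].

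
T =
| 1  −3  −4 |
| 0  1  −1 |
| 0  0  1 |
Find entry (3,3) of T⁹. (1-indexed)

T = I + N where N = [[0, −3, −4], [0, 0, −1], [0, 0, 0]] is strictly upper-triangular, so N³ = 0.
(I + N)⁹ = I + 9·N + 36·N² = [[1, −27, 72], [0, 1, −9], [0, 0, 1]].

1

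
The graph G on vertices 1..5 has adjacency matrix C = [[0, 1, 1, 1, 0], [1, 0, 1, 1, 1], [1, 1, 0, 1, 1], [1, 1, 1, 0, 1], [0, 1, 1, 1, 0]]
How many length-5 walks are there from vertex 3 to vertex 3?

The number of length-5 walks from vertex 3 to vertex 3 is entry (3,3) of C^5, where C is the adjacency matrix.
C^2 = [[3, 2, 2, 2, 3], [2, 4, 3, 3, 2], [2, 3, 4, 3, 2], [2, 3, 3, 4, 2], [3, 2, 2, 2, 3]]
C^3 = [[6, 10, 10, 10, 6], [10, 10, 11, 11, 10], [10, 11, 10, 11, 10], [10, 11, 11, 10, 10], [6, 10, 10, 10, 6]]
C^4 = [[30, 32, 32, 32, 30], [32, 42, 41, 41, 32], [32, 41, 42, 41, 32], [32, 41, 41, 42, 32], [30, 32, 32, 32, 30]]
C^5 = [[96, 124, 124, 124, 96], [124, 146, 147, 147, 124], [124, 147, 146, 147, 124], [124, 147, 147, 146, 124], [96, 124, 124, 124, 96]]

146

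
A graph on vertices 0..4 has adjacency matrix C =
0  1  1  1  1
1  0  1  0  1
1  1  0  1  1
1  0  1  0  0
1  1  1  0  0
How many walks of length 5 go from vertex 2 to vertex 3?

67

The number of length-5 walks from vertex 2 to vertex 3 is entry (2,3) of C⁵, where C is the adjacency matrix.
C² = [[4, 2, 3, 1, 2], [2, 3, 2, 2, 2], [3, 2, 4, 1, 2], [1, 2, 1, 2, 2], [2, 2, 2, 2, 3]]
C³ = [[8, 9, 9, 7, 9], [9, 6, 9, 4, 7], [9, 9, 8, 7, 9], [7, 4, 7, 2, 4], [9, 7, 9, 4, 6]]
C⁴ = [[34, 26, 33, 17, 26], [26, 25, 26, 18, 24], [33, 26, 34, 17, 26], [17, 18, 17, 14, 18], [26, 24, 26, 18, 25]]
C⁵ = [[102, 93, 103, 67, 93], [93, 76, 93, 52, 77], [103, 93, 102, 67, 93], [67, 52, 67, 34, 52], [93, 77, 93, 52, 76]]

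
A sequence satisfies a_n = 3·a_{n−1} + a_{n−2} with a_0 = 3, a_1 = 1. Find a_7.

With companion matrix B = [[3, 1], [1, 0]], [a_n, a_{n−1}]ᵀ = B·[a_{n−1}, a_{n−2}]ᵀ, so [a_7, a_6]ᵀ = B⁶·[a_1, a_0]ᵀ.
B⁶ = [[1189, 360], [360, 109]], giving [a_7, a_6]ᵀ = [[2269], [687]].

2269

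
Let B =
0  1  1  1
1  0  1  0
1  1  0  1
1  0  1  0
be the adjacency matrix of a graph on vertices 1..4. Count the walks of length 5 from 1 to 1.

The number of length-5 walks from vertex 1 to vertex 1 is entry (1,1) of B⁵, where B is the adjacency matrix.
B² = [[3, 1, 2, 1], [1, 2, 1, 2], [2, 1, 3, 1], [1, 2, 1, 2]]
B³ = [[4, 5, 5, 5], [5, 2, 5, 2], [5, 5, 4, 5], [5, 2, 5, 2]]
B⁴ = [[15, 9, 14, 9], [9, 10, 9, 10], [14, 9, 15, 9], [9, 10, 9, 10]]
B⁵ = [[32, 29, 33, 29], [29, 18, 29, 18], [33, 29, 32, 29], [29, 18, 29, 18]]

32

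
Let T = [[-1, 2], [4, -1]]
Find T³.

T² = [[9, -4], [-8, 9]]
T³ = [[-25, 22], [44, -25]]

[[-25, 22], [44, -25]]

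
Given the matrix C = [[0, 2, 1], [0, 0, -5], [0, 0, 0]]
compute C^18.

[[0, 0, 0], [0, 0, 0], [0, 0, 0]]

C is strictly triangular, hence nilpotent: C^3 = 0, so C^18 = 0.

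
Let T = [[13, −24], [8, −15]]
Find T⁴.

[[−239, 480], [−160, 321]]

tr T = −2 and det T = −3, so the characteristic polynomial is λ² − (−2)λ + (−3) with roots −3 and 1.
Eigenvectors give P = [[−3, 2], [−2, 1]] with P⁻¹ = [[1, −2], [2, −3]], and T = P·diag(−3, 1)·P⁻¹.
Then T⁴ = P·diag(81, 1)·P⁻¹ = [[−243, 2], [−162, 1]] · [[1, −2], [2, −3]] = [[−239, 480], [−160, 321]].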